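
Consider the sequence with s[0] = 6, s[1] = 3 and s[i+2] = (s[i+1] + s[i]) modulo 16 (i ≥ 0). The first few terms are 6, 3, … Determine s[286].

Computing terms: s[0] = 6,  s[1] = 3,  s[2] = 9,  s[3] = 12,  s[4] = 5,  s[5] = 1,  s[6] = 6,  s[7] = 7,  s[8] = 13,  s[9] = 4,  s[10] = 1,  s[11] = 5,  s[12] = 6,  s[13] = 11,  s[14] = 1,  s[15] = 12,  s[16] = 13,  s[17] = 9,  s[18] = 6,  s[19] = 15,  s[20] = 5,  s[21] = 4,  s[22] = 9,  s[23] = 13,  s[24] = 6,  s[25] = 3.
The sequence repeats with period 24.
So s[286] = s[0 + ((286-0) mod 24)] = s[22] = 9.

9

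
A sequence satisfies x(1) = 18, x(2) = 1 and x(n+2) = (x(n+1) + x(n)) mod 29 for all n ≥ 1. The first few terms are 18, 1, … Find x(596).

12

We have x(1) = 18; x(2) = 1; x(3) = 19; x(4) = 20; x(5) = 10; x(6) = 1; x(7) = 11; x(8) = 12; x(9) = 23; x(10) = 6; x(11) = 0; x(12) = 6; x(13) = 6; x(14) = 12; x(15) = 18; x(16) = 1.
Since (x(15), x(16)) = (x(1), x(2)) = (18, 1) (two consecutive terms determine the rest), the sequence is periodic with period 14.
So x(596) = x(1 + ((596-1) mod 14)) = x(8) = 12.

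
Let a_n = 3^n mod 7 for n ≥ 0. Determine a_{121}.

Listing terms: a_0 = 1,  a_1 = 3,  a_2 = 2,  a_3 = 6,  a_4 = 4,  a_5 = 5,  a_6 = 1.
Since a_6 = a_0 = 1, the sequence is periodic with period 6.
(121 - 0) mod 6 = 1, so a_{121} = a_1 = 3.

3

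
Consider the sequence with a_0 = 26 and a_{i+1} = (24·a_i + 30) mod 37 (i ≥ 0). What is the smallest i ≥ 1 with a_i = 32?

6

We have a_0 = 26, a_1 = 25, a_2 = 1, a_3 = 17, a_4 = 31, a_5 = 34, a_6 = 32, a_7 = 21, a_8 = 16, a_9 = 7, a_{10} = 13, a_{11} = 9, a_{12} = 24, a_{13} = 14, a_{14} = 33, a_{15} = 8, a_{16} = 0, a_{17} = 30, a_{18} = 10, a_{19} = 11, a_{20} = 35, a_{21} = 19, a_{22} = 5, a_{23} = 2, a_{24} = 4, a_{25} = 15, a_{26} = 20, a_{27} = 29, a_{28} = 23, a_{29} = 27, a_{30} = 12, a_{31} = 22, a_{32} = 3, a_{33} = 28, a_{34} = 36, a_{35} = 6, a_{36} = 26.
Since a_{36} = a_0 = 26, the sequence is periodic with period 36.
The value 32 first appears (with i ≥ 1) at a_6.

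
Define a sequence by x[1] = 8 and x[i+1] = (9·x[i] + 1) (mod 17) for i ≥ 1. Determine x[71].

9

x[1] = 8,  x[2] = 5,  x[3] = 12,  x[4] = 7,  x[5] = 13,  x[6] = 16,  x[7] = 9,  x[8] = 14,  x[9] = 8.
Since x[9] = x[1] = 8, the sequence is periodic with period 8.
So x[71] = x[1 + ((71-1) mod 8)] = x[7] = 9.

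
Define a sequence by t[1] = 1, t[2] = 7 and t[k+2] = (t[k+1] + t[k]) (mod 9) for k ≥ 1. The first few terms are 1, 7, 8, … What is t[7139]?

5

Listing terms: t[1] = 1; t[2] = 7; t[3] = 8; t[4] = 6; t[5] = 5; t[6] = 2; t[7] = 7; t[8] = 0; t[9] = 7; t[10] = 7; t[11] = 5; t[12] = 3; t[13] = 8; t[14] = 2; t[15] = 1; t[16] = 3; t[17] = 4; t[18] = 7; t[19] = 2; t[20] = 0; t[21] = 2; t[22] = 2; t[23] = 4; t[24] = 6; t[25] = 1; t[26] = 7.
Since (t[25], t[26]) = (t[1], t[2]) = (1, 7) (two consecutive terms determine the rest), the sequence is periodic with period 24.
(7139 - 1) mod 24 = 10, so t[7139] = t[11] = 5.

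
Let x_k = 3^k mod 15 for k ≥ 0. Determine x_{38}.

Computing terms: x_0 = 1; x_1 = 3; x_2 = 9; x_3 = 12; x_4 = 6; x_5 = 3.
Since x_5 = x_1 = 3, the sequence is eventually periodic: after a pre-period of length 1 it cycles with period 4.
For k ≥ 1, x_k depends only on (k - 1) mod 4. (38 - 1) mod 4 = 1, so x_{38} = x_2 = 9.

9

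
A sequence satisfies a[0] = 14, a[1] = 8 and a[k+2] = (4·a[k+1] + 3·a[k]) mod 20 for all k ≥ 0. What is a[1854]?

18

a[0] = 14,  a[1] = 8,  a[2] = 14,  a[3] = 0,  a[4] = 2,  a[5] = 8,  a[6] = 18,  a[7] = 16,  a[8] = 18,  a[9] = 0,  a[10] = 14,  a[11] = 16,  a[12] = 6,  a[13] = 12,  a[14] = 6,  a[15] = 0,  a[16] = 18,  a[17] = 12,  a[18] = 2,  a[19] = 4,  a[20] = 2,  a[21] = 0,  a[22] = 6,  a[23] = 4,  a[24] = 14,  a[25] = 8.
Since (a[24], a[25]) = (a[0], a[1]) = (14, 8) (two consecutive terms determine the rest), the sequence is periodic with period 24.
(1854 - 0) mod 24 = 6, so a[1854] = a[6] = 18.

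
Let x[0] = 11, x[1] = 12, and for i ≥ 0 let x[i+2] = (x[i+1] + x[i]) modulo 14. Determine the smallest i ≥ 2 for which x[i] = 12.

10

x[0] = 11,  x[1] = 12,  x[2] = 9,  x[3] = 7,  x[4] = 2,  x[5] = 9,  x[6] = 11,  x[7] = 6,  x[8] = 3,  x[9] = 9,  x[10] = 12,  x[11] = 7,  x[12] = 5,  x[13] = 12,  x[14] = 3,  x[15] = 1,  x[16] = 4,  x[17] = 5,  x[18] = 9,  x[19] = 0,  x[20] = 9,  x[21] = 9,  x[22] = 4,  x[23] = 13,  x[24] = 3,  x[25] = 2,  x[26] = 5,  x[27] = 7,  x[28] = 12,  x[29] = 5,  x[30] = 3,  x[31] = 8,  x[32] = 11,  x[33] = 5,  x[34] = 2,  x[35] = 7,  x[36] = 9,  x[37] = 2,  x[38] = 11,  x[39] = 13,  x[40] = 10,  x[41] = 9,  x[42] = 5,  x[43] = 0,  x[44] = 5,  x[45] = 5,  x[46] = 10,  x[47] = 1,  x[48] = 11,  x[49] = 12.
The sequence repeats with period 48.
The value 12 first appears (with i ≥ 2) at x[10].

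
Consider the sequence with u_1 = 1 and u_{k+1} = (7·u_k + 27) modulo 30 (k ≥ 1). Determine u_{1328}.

22

Computing terms: u_1 = 1; u_2 = 4; u_3 = 25; u_4 = 22; u_5 = 1.
Since u_5 = u_1 = 1, the sequence is periodic with period 4.
(1328 - 1) mod 4 = 3, so u_{1328} = u_4 = 22.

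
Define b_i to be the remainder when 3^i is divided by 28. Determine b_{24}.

1

Computing terms: b_0 = 1,  b_1 = 3,  b_2 = 9,  b_3 = 27,  b_4 = 25,  b_5 = 19,  b_6 = 1.
Since b_6 = b_0 = 1, the sequence is periodic with period 6.
(24 - 0) mod 6 = 0, so b_{24} = b_0 = 1.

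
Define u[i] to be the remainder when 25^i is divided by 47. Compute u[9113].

u[1] = 25; u[2] = 14; u[3] = 21; u[4] = 8; u[5] = 12; u[6] = 18; u[7] = 27; u[8] = 17; u[9] = 2; u[10] = 3; u[11] = 28; u[12] = 42; u[13] = 16; u[14] = 24; u[15] = 36; u[16] = 7; u[17] = 34; u[18] = 4; u[19] = 6; u[20] = 9; u[21] = 37; u[22] = 32; u[23] = 1; u[24] = 25.
The sequence repeats with period 23.
(9113 - 1) mod 23 = 4, so u[9113] = u[5] = 12.

12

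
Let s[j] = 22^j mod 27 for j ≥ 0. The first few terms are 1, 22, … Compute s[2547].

s[0] = 1,  s[1] = 22,  s[2] = 25,  s[3] = 10,  s[4] = 4,  s[5] = 7,  s[6] = 19,  s[7] = 13,  s[8] = 16,  s[9] = 1.
Since s[9] = s[0] = 1, the sequence is periodic with period 9.
(2547 - 0) mod 9 = 0, so s[2547] = s[0] = 1.

1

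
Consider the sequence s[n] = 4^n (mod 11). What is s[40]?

Listing terms: s[0] = 1; s[1] = 4; s[2] = 5; s[3] = 9; s[4] = 3; s[5] = 1.
The sequence repeats with period 5.
So s[40] = s[0 + ((40-0) mod 5)] = s[0] = 1.

1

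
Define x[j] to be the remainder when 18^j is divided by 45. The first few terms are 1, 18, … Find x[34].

9

Computing terms: x[0] = 1,  x[1] = 18,  x[2] = 9,  x[3] = 27,  x[4] = 36,  x[5] = 18.
Since x[5] = x[1] = 18, the sequence is eventually periodic: after a pre-period of length 1 it cycles with period 4.
For j ≥ 1, x[j] depends only on (j - 1) mod 4. (34 - 1) mod 4 = 1, so x[34] = x[2] = 9.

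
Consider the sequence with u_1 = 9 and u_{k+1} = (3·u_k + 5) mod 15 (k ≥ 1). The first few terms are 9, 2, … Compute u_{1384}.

8

We have u_1 = 9; u_2 = 2; u_3 = 11; u_4 = 8; u_5 = 14; u_6 = 2.
Since u_6 = u_2 = 2, the sequence is eventually periodic: after a pre-period of length 1 it cycles with period 4.
For k ≥ 2, u_k depends only on (k - 2) mod 4. (1384 - 2) mod 4 = 2, so u_{1384} = u_4 = 8.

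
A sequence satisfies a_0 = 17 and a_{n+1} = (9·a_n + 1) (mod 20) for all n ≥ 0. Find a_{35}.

4

We have a_0 = 17,  a_1 = 14,  a_2 = 7,  a_3 = 4,  a_4 = 17.
Since a_4 = a_0 = 17, the sequence is periodic with period 4.
(35 - 0) mod 4 = 3, so a_{35} = a_3 = 4.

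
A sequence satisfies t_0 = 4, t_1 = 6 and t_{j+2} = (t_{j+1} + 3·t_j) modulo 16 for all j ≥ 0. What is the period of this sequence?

Listing terms: t_0 = 4,  t_1 = 6,  t_2 = 2,  t_3 = 4,  t_4 = 10,  t_5 = 6,  t_6 = 4,  t_7 = 6.
The sequence repeats with period 6.

6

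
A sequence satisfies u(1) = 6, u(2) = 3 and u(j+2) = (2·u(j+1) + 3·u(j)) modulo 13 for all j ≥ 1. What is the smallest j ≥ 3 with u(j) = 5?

We have u(1) = 6, u(2) = 3, u(3) = 11, u(4) = 5, u(5) = 4, u(6) = 10, u(7) = 6, u(8) = 3.
The sequence repeats with period 6.
The value 5 first appears (with j ≥ 3) at u(4).

4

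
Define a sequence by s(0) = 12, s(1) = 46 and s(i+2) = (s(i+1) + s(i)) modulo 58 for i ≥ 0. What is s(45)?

46

Listing terms: s(0) = 12, s(1) = 46, s(2) = 0, s(3) = 46, s(4) = 46, s(5) = 34, s(6) = 22, s(7) = 56, s(8) = 20, s(9) = 18, s(10) = 38, s(11) = 56, s(12) = 36, s(13) = 34, s(14) = 12, s(15) = 46.
Since (s(14), s(15)) = (s(0), s(1)) = (12, 46) (two consecutive terms determine the rest), the sequence is periodic with period 14.
(45 - 0) mod 14 = 3, so s(45) = s(3) = 46.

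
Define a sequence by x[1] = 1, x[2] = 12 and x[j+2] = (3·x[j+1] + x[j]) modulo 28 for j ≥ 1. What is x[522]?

9

x[1] = 1; x[2] = 12; x[3] = 9; x[4] = 11; x[5] = 14; x[6] = 25; x[7] = 5; x[8] = 12; x[9] = 13; x[10] = 23; x[11] = 26; x[12] = 17; x[13] = 21; x[14] = 24; x[15] = 9; x[16] = 23; x[17] = 22; x[18] = 5; x[19] = 9; x[20] = 4; x[21] = 21; x[22] = 11; x[23] = 26; x[24] = 5; x[25] = 13; x[26] = 16; x[27] = 5; x[28] = 3; x[29] = 14; x[30] = 17; x[31] = 9; x[32] = 16; x[33] = 1; x[34] = 19; x[35] = 2; x[36] = 25; x[37] = 21; x[38] = 4; x[39] = 5; x[40] = 19; x[41] = 6; x[42] = 9; x[43] = 5; x[44] = 24; x[45] = 21; x[46] = 3; x[47] = 2; x[48] = 9; x[49] = 1; x[50] = 12.
Since (x[49], x[50]) = (x[1], x[2]) = (1, 12) (two consecutive terms determine the rest), the sequence is periodic with period 48.
(522 - 1) mod 48 = 41, so x[522] = x[42] = 9.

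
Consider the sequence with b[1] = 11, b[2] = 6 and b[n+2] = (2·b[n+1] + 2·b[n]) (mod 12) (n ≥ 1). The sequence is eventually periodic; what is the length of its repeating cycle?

3

Computing terms: b[1] = 11,  b[2] = 6,  b[3] = 10,  b[4] = 8,  b[5] = 0,  b[6] = 4,  b[7] = 8,  b[8] = 0.
Since (b[7], b[8]) = (b[4], b[5]) = (8, 0) (two consecutive terms determine the rest), the sequence is eventually periodic: after a pre-period of length 3 it cycles with period 3.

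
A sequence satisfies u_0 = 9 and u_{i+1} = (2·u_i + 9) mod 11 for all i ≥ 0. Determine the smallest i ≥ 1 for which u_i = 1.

Computing terms: u_0 = 9, u_1 = 5, u_2 = 8, u_3 = 3, u_4 = 4, u_5 = 6, u_6 = 10, u_7 = 7, u_8 = 1, u_9 = 0, u_{10} = 9.
The sequence repeats with period 10.
The value 1 first appears (with i ≥ 1) at u_8.

8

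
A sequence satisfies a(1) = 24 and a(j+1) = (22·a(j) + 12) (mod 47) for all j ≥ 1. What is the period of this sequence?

a(1) = 24, a(2) = 23, a(3) = 1, a(4) = 34, a(5) = 8, a(6) = 0, a(7) = 12, a(8) = 41, a(9) = 21, a(10) = 4, a(11) = 6, a(12) = 3, a(13) = 31, a(14) = 36, a(15) = 5, a(16) = 28, a(17) = 17, a(18) = 10, a(19) = 44, a(20) = 40, a(21) = 46, a(22) = 37, a(23) = 27, a(24) = 42, a(25) = 43, a(26) = 18, a(27) = 32, a(28) = 11, a(29) = 19, a(30) = 7, a(31) = 25, a(32) = 45, a(33) = 15, a(34) = 13, a(35) = 16, a(36) = 35, a(37) = 30, a(38) = 14, a(39) = 38, a(40) = 2, a(41) = 9, a(42) = 22, a(43) = 26, a(44) = 20, a(45) = 29, a(46) = 39, a(47) = 24.
The sequence repeats with period 46.

46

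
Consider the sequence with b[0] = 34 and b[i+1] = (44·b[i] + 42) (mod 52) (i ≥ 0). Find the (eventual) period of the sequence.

b[0] = 34,  b[1] = 30,  b[2] = 10,  b[3] = 14,  b[4] = 34.
Since b[4] = b[0] = 34, the sequence is periodic with period 4.

4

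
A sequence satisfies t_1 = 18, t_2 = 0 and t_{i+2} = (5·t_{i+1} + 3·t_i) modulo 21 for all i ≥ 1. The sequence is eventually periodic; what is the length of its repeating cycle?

We have t_1 = 18,  t_2 = 0,  t_3 = 12,  t_4 = 18,  t_5 = 0.
Since (t_4, t_5) = (t_1, t_2) = (18, 0) (two consecutive terms determine the rest), the sequence is periodic with period 3.

3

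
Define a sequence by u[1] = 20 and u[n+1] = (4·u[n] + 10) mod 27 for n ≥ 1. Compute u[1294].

8

u[1] = 20, u[2] = 9, u[3] = 19, u[4] = 5, u[5] = 3, u[6] = 22, u[7] = 17, u[8] = 24, u[9] = 25, u[10] = 2, u[11] = 18, u[12] = 1, u[13] = 14, u[14] = 12, u[15] = 4, u[16] = 26, u[17] = 6, u[18] = 7, u[19] = 11, u[20] = 0, u[21] = 10, u[22] = 23, u[23] = 21, u[24] = 13, u[25] = 8, u[26] = 15, u[27] = 16, u[28] = 20.
The sequence repeats with period 27.
(1294 - 1) mod 27 = 24, so u[1294] = u[25] = 8.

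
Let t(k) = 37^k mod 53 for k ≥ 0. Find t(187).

29

Computing terms: t(0) = 1, t(1) = 37, t(2) = 44, t(3) = 38, t(4) = 28, t(5) = 29, t(6) = 13, t(7) = 4, t(8) = 42, t(9) = 17, t(10) = 46, t(11) = 6, t(12) = 10, t(13) = 52, t(14) = 16, t(15) = 9, t(16) = 15, t(17) = 25, t(18) = 24, t(19) = 40, t(20) = 49, t(21) = 11, t(22) = 36, t(23) = 7, t(24) = 47, t(25) = 43, t(26) = 1.
Since t(26) = t(0) = 1, the sequence is periodic with period 26.
So t(187) = t(0 + ((187-0) mod 26)) = t(5) = 29.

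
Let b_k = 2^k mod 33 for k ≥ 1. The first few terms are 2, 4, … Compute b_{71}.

2

b_1 = 2,  b_2 = 4,  b_3 = 8,  b_4 = 16,  b_5 = 32,  b_6 = 31,  b_7 = 29,  b_8 = 25,  b_9 = 17,  b_{10} = 1,  b_{11} = 2.
The sequence repeats with period 10.
So b_{71} = b_{1 + ((71-1) mod 10)} = b_1 = 2.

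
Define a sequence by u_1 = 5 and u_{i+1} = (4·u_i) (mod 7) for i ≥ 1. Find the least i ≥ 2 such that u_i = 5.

Listing terms: u_1 = 5,  u_2 = 6,  u_3 = 3,  u_4 = 5.
The sequence repeats with period 3.
The value 5 next appears (with i ≥ 2) at u_4.

4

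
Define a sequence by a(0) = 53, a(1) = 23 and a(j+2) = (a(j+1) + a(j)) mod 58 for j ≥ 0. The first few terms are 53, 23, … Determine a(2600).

a(0) = 53; a(1) = 23; a(2) = 18; a(3) = 41; a(4) = 1; a(5) = 42; a(6) = 43; a(7) = 27; a(8) = 12; a(9) = 39; a(10) = 51; a(11) = 32; a(12) = 25; a(13) = 57; a(14) = 24; a(15) = 23; a(16) = 47; a(17) = 12; a(18) = 1; a(19) = 13; a(20) = 14; a(21) = 27; a(22) = 41; a(23) = 10; a(24) = 51; a(25) = 3; a(26) = 54; a(27) = 57; a(28) = 53; a(29) = 52; a(30) = 47; a(31) = 41; a(32) = 30; a(33) = 13; a(34) = 43; a(35) = 56; a(36) = 41; a(37) = 39; a(38) = 22; a(39) = 3; a(40) = 25; a(41) = 28; a(42) = 53; a(43) = 23.
The sequence repeats with period 42.
(2600 - 0) mod 42 = 38, so a(2600) = a(38) = 22.

22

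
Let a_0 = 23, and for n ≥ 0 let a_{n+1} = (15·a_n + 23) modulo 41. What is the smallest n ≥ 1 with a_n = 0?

a_0 = 23, a_1 = 40, a_2 = 8, a_3 = 20, a_4 = 36, a_5 = 30, a_6 = 22, a_7 = 25, a_8 = 29, a_9 = 7, a_{10} = 5, a_{11} = 16, a_{12} = 17, a_{13} = 32, a_{14} = 11, a_{15} = 24, a_{16} = 14, a_{17} = 28, a_{18} = 33, a_{19} = 26, a_{20} = 3, a_{21} = 27, a_{22} = 18, a_{23} = 6, a_{24} = 31, a_{25} = 37, a_{26} = 4, a_{27} = 1, a_{28} = 38, a_{29} = 19, a_{30} = 21, a_{31} = 10, a_{32} = 9, a_{33} = 35, a_{34} = 15, a_{35} = 2, a_{36} = 12, a_{37} = 39, a_{38} = 34, a_{39} = 0, a_{40} = 23.
The sequence repeats with period 40.
The value 0 first appears (with n ≥ 1) at a_{39}.

39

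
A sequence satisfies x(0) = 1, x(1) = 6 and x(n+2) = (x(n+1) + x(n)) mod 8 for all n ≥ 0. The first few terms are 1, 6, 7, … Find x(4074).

Computing terms: x(0) = 1, x(1) = 6, x(2) = 7, x(3) = 5, x(4) = 4, x(5) = 1, x(6) = 5, x(7) = 6, x(8) = 3, x(9) = 1, x(10) = 4, x(11) = 5, x(12) = 1, x(13) = 6.
The sequence repeats with period 12.
So x(4074) = x(0 + ((4074-0) mod 12)) = x(6) = 5.

5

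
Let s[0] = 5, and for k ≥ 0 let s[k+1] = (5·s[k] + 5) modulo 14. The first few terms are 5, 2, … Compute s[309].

10

Computing terms: s[0] = 5; s[1] = 2; s[2] = 1; s[3] = 10; s[4] = 13; s[5] = 0; s[6] = 5.
The sequence repeats with period 6.
(309 - 0) mod 6 = 3, so s[309] = s[3] = 10.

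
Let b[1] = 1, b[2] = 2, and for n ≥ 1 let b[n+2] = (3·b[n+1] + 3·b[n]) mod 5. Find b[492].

Listing terms: b[1] = 1; b[2] = 2; b[3] = 4; b[4] = 3; b[5] = 1; b[6] = 2.
The sequence repeats with period 4.
So b[492] = b[1 + ((492-1) mod 4)] = b[4] = 3.

3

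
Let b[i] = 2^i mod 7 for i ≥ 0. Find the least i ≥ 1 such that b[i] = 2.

1

Computing terms: b[0] = 1,  b[1] = 2,  b[2] = 4,  b[3] = 1.
Since b[3] = b[0] = 1, the sequence is periodic with period 3.
The value 2 first appears (with i ≥ 1) at b[1].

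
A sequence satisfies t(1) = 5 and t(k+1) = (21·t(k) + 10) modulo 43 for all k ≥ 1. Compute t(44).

29

t(1) = 5; t(2) = 29; t(3) = 17; t(4) = 23; t(5) = 20; t(6) = 0; t(7) = 10; t(8) = 5.
Since t(8) = t(1) = 5, the sequence is periodic with period 7.
So t(44) = t(1 + ((44-1) mod 7)) = t(2) = 29.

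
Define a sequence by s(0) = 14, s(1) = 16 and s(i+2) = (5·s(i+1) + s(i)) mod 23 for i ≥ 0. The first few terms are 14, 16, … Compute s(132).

Computing terms: s(0) = 14,  s(1) = 16,  s(2) = 2,  s(3) = 3,  s(4) = 17,  s(5) = 19,  s(6) = 20,  s(7) = 4,  s(8) = 17,  s(9) = 20,  s(10) = 2,  s(11) = 7,  s(12) = 14,  s(13) = 8,  s(14) = 8,  s(15) = 2,  s(16) = 18,  s(17) = 0,  s(18) = 18,  s(19) = 21,  s(20) = 8,  s(21) = 15,  s(22) = 14,  s(23) = 16.
Since (s(22), s(23)) = (s(0), s(1)) = (14, 16) (two consecutive terms determine the rest), the sequence is periodic with period 22.
So s(132) = s(0 + ((132-0) mod 22)) = s(0) = 14.

14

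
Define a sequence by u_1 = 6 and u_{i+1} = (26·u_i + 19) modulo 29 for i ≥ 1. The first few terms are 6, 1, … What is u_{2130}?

Listing terms: u_1 = 6, u_2 = 1, u_3 = 16, u_4 = 0, u_5 = 19, u_6 = 20, u_7 = 17, u_8 = 26, u_9 = 28, u_{10} = 22, u_{11} = 11, u_{12} = 15, u_{13} = 3, u_{14} = 10, u_{15} = 18, u_{16} = 23, u_{17} = 8, u_{18} = 24, u_{19} = 5, u_{20} = 4, u_{21} = 7, u_{22} = 27, u_{23} = 25, u_{24} = 2, u_{25} = 13, u_{26} = 9, u_{27} = 21, u_{28} = 14, u_{29} = 6.
Since u_{29} = u_1 = 6, the sequence is periodic with period 28.
So u_{2130} = u_{1 + ((2130-1) mod 28)} = u_2 = 1.

1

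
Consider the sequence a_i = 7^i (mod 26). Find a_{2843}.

15

Computing terms: a_0 = 1, a_1 = 7, a_2 = 23, a_3 = 5, a_4 = 9, a_5 = 11, a_6 = 25, a_7 = 19, a_8 = 3, a_9 = 21, a_{10} = 17, a_{11} = 15, a_{12} = 1.
Since a_{12} = a_0 = 1, the sequence is periodic with period 12.
So a_{2843} = a_{0 + ((2843-0) mod 12)} = a_{11} = 15.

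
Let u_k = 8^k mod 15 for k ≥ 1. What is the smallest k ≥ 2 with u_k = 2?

u_1 = 8, u_2 = 4, u_3 = 2, u_4 = 1, u_5 = 8.
The sequence repeats with period 4.
The value 2 first appears (with k ≥ 2) at u_3.

3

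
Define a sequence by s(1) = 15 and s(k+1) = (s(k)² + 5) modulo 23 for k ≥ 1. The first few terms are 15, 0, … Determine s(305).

We have s(1) = 15, s(2) = 0, s(3) = 5, s(4) = 7, s(5) = 8, s(6) = 0.
Since s(6) = s(2) = 0, the sequence is eventually periodic: after a pre-period of length 1 it cycles with period 4.
For k ≥ 2, s(k) depends only on (k - 2) mod 4. (305 - 2) mod 4 = 3, so s(305) = s(5) = 8.

8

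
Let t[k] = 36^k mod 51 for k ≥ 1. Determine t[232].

Listing terms: t[1] = 36; t[2] = 21; t[3] = 42; t[4] = 33; t[5] = 15; t[6] = 30; t[7] = 9; t[8] = 18; t[9] = 36.
Since t[9] = t[1] = 36, the sequence is periodic with period 8.
So t[232] = t[1 + ((232-1) mod 8)] = t[8] = 18.

18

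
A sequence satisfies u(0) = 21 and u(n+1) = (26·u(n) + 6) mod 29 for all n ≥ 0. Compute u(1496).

9

u(0) = 21,  u(1) = 1,  u(2) = 3,  u(3) = 26,  u(4) = 15,  u(5) = 19,  u(6) = 7,  u(7) = 14,  u(8) = 22,  u(9) = 27,  u(10) = 12,  u(11) = 28,  u(12) = 9,  u(13) = 8,  u(14) = 11,  u(15) = 2,  u(16) = 0,  u(17) = 6,  u(18) = 17,  u(19) = 13,  u(20) = 25,  u(21) = 18,  u(22) = 10,  u(23) = 5,  u(24) = 20,  u(25) = 4,  u(26) = 23,  u(27) = 24,  u(28) = 21.
Since u(28) = u(0) = 21, the sequence is periodic with period 28.
(1496 - 0) mod 28 = 12, so u(1496) = u(12) = 9.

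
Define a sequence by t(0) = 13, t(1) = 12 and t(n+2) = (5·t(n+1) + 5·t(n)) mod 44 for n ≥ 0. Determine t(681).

We have t(0) = 13; t(1) = 12; t(2) = 37; t(3) = 25; t(4) = 2; t(5) = 3; t(6) = 25; t(7) = 8; t(8) = 33; t(9) = 29; t(10) = 2; t(11) = 23; t(12) = 37; t(13) = 36; t(14) = 13; t(15) = 25; t(16) = 14; t(17) = 19; t(18) = 33; t(19) = 40; t(20) = 13; t(21) = 1; t(22) = 26; t(23) = 3; t(24) = 13; t(25) = 36; t(26) = 25; t(27) = 41; t(28) = 22; t(29) = 7; t(30) = 13; t(31) = 12.
The sequence repeats with period 30.
(681 - 0) mod 30 = 21, so t(681) = t(21) = 1.

1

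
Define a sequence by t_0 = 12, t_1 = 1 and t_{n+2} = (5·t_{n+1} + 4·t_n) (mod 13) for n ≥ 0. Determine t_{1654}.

t_0 = 12; t_1 = 1; t_2 = 1; t_3 = 9; t_4 = 10; t_5 = 8; t_6 = 2; t_7 = 3; t_8 = 10; t_9 = 10; t_{10} = 12; t_{11} = 9; t_{12} = 2; t_{13} = 7; t_{14} = 4; t_{15} = 9; t_{16} = 9; t_{17} = 3; t_{18} = 12; t_{19} = 7; t_{20} = 5; t_{21} = 1; t_{22} = 12; t_{23} = 12; t_{24} = 4; t_{25} = 3; t_{26} = 5; t_{27} = 11; t_{28} = 10; t_{29} = 3; t_{30} = 3; t_{31} = 1; t_{32} = 4; t_{33} = 11; t_{34} = 6; t_{35} = 9; t_{36} = 4; t_{37} = 4; t_{38} = 10; t_{39} = 1; t_{40} = 6; t_{41} = 8; t_{42} = 12; t_{43} = 1.
Since (t_{42}, t_{43}) = (t_0, t_1) = (12, 1) (two consecutive terms determine the rest), the sequence is periodic with period 42.
(1654 - 0) mod 42 = 16, so t_{1654} = t_{16} = 9.

9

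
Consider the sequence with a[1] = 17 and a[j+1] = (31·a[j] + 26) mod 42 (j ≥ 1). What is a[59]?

Listing terms: a[1] = 17, a[2] = 7, a[3] = 33, a[4] = 41, a[5] = 37, a[6] = 39, a[7] = 17.
Since a[7] = a[1] = 17, the sequence is periodic with period 6.
(59 - 1) mod 6 = 4, so a[59] = a[5] = 37.

37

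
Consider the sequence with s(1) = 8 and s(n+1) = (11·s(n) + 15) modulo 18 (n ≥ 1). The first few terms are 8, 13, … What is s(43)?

8

We have s(1) = 8,  s(2) = 13,  s(3) = 14,  s(4) = 7,  s(5) = 2,  s(6) = 1,  s(7) = 8.
The sequence repeats with period 6.
So s(43) = s(1 + ((43-1) mod 6)) = s(1) = 8.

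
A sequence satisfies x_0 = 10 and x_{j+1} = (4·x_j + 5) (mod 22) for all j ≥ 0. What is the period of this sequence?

Listing terms: x_0 = 10; x_1 = 1; x_2 = 9; x_3 = 19; x_4 = 15; x_5 = 21; x_6 = 1.
Since x_6 = x_1 = 1, the sequence is eventually periodic: after a pre-period of length 1 it cycles with period 5.

5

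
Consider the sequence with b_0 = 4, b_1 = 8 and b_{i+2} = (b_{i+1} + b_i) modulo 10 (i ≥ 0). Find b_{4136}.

Computing terms: b_0 = 4,  b_1 = 8,  b_2 = 2,  b_3 = 0,  b_4 = 2,  b_5 = 2,  b_6 = 4,  b_7 = 6,  b_8 = 0,  b_9 = 6,  b_{10} = 6,  b_{11} = 2,  b_{12} = 8,  b_{13} = 0,  b_{14} = 8,  b_{15} = 8,  b_{16} = 6,  b_{17} = 4,  b_{18} = 0,  b_{19} = 4,  b_{20} = 4,  b_{21} = 8.
The sequence repeats with period 20.
(4136 - 0) mod 20 = 16, so b_{4136} = b_{16} = 6.

6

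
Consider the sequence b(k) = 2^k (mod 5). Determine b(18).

b(1) = 2,  b(2) = 4,  b(3) = 3,  b(4) = 1,  b(5) = 2.
Since b(5) = b(1) = 2, the sequence is periodic with period 4.
So b(18) = b(1 + ((18-1) mod 4)) = b(2) = 4.

4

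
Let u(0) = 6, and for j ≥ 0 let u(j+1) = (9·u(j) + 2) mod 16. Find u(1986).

10

Listing terms: u(0) = 6,  u(1) = 8,  u(2) = 10,  u(3) = 12,  u(4) = 14,  u(5) = 0,  u(6) = 2,  u(7) = 4,  u(8) = 6.
The sequence repeats with period 8.
So u(1986) = u(0 + ((1986-0) mod 8)) = u(2) = 10.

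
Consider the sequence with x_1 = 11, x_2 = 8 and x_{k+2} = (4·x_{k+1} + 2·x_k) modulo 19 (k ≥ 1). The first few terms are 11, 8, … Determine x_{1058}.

x_1 = 11; x_2 = 8; x_3 = 16; x_4 = 4; x_5 = 10; x_6 = 10; x_7 = 3; x_8 = 13; x_9 = 1; x_{10} = 11; x_{11} = 8.
The sequence repeats with period 9.
So x_{1058} = x_{1 + ((1058-1) mod 9)} = x_5 = 10.

10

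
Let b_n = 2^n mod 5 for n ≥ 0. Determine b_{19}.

3

Listing terms: b_0 = 1,  b_1 = 2,  b_2 = 4,  b_3 = 3,  b_4 = 1.
Since b_4 = b_0 = 1, the sequence is periodic with period 4.
(19 - 0) mod 4 = 3, so b_{19} = b_3 = 3.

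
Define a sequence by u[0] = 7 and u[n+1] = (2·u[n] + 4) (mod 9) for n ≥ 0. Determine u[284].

We have u[0] = 7,  u[1] = 0,  u[2] = 4,  u[3] = 3,  u[4] = 1,  u[5] = 6,  u[6] = 7.
Since u[6] = u[0] = 7, the sequence is periodic with period 6.
So u[284] = u[0 + ((284-0) mod 6)] = u[2] = 4.

4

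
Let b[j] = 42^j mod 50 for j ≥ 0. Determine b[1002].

14

Listing terms: b[0] = 1, b[1] = 42, b[2] = 14, b[3] = 38, b[4] = 46, b[5] = 32, b[6] = 44, b[7] = 48, b[8] = 16, b[9] = 22, b[10] = 24, b[11] = 8, b[12] = 36, b[13] = 12, b[14] = 4, b[15] = 18, b[16] = 6, b[17] = 2, b[18] = 34, b[19] = 28, b[20] = 26, b[21] = 42.
Since b[21] = b[1] = 42, the sequence is eventually periodic: after a pre-period of length 1 it cycles with period 20.
For j ≥ 1, b[j] depends only on (j - 1) mod 20. (1002 - 1) mod 20 = 1, so b[1002] = b[2] = 14.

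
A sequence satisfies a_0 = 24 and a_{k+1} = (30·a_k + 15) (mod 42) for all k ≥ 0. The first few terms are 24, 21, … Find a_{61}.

21

Computing terms: a_0 = 24; a_1 = 21; a_2 = 15; a_3 = 3; a_4 = 21.
Since a_4 = a_1 = 21, the sequence is eventually periodic: after a pre-period of length 1 it cycles with period 3.
For k ≥ 1, a_k depends only on (k - 1) mod 3. (61 - 1) mod 3 = 0, so a_{61} = a_1 = 21.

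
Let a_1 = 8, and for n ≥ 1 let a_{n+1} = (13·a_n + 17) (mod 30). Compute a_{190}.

11

We have a_1 = 8, a_2 = 1, a_3 = 0, a_4 = 17, a_5 = 28, a_6 = 21, a_7 = 20, a_8 = 7, a_9 = 18, a_{10} = 11, a_{11} = 10, a_{12} = 27, a_{13} = 8.
The sequence repeats with period 12.
(190 - 1) mod 12 = 9, so a_{190} = a_{10} = 11.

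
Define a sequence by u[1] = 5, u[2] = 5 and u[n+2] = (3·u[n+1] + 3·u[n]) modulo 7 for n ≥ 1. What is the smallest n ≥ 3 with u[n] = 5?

24

Listing terms: u[1] = 5, u[2] = 5, u[3] = 2, u[4] = 0, u[5] = 6, u[6] = 4, u[7] = 2, u[8] = 4, u[9] = 4, u[10] = 3, u[11] = 0, u[12] = 2, u[13] = 6, u[14] = 3, u[15] = 6, u[16] = 6, u[17] = 1, u[18] = 0, u[19] = 3, u[20] = 2, u[21] = 1, u[22] = 2, u[23] = 2, u[24] = 5, u[25] = 0, u[26] = 1, u[27] = 3, u[28] = 5, u[29] = 3, u[30] = 3, u[31] = 4, u[32] = 0, u[33] = 5, u[34] = 1, u[35] = 4, u[36] = 1, u[37] = 1, u[38] = 6, u[39] = 0, u[40] = 4, u[41] = 5, u[42] = 6, u[43] = 5, u[44] = 5.
The sequence repeats with period 42.
The value 5 first appears (with n ≥ 3) at u[24].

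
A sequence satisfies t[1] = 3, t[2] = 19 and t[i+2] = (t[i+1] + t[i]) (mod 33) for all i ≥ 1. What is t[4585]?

30

We have t[1] = 3,  t[2] = 19,  t[3] = 22,  t[4] = 8,  t[5] = 30,  t[6] = 5,  t[7] = 2,  t[8] = 7,  t[9] = 9,  t[10] = 16,  t[11] = 25,  t[12] = 8,  t[13] = 0,  t[14] = 8,  t[15] = 8,  t[16] = 16,  t[17] = 24,  t[18] = 7,  t[19] = 31,  t[20] = 5,  t[21] = 3,  t[22] = 8,  t[23] = 11,  t[24] = 19,  t[25] = 30,  t[26] = 16,  t[27] = 13,  t[28] = 29,  t[29] = 9,  t[30] = 5,  t[31] = 14,  t[32] = 19,  t[33] = 0,  t[34] = 19,  t[35] = 19,  t[36] = 5,  t[37] = 24,  t[38] = 29,  t[39] = 20,  t[40] = 16,  t[41] = 3,  t[42] = 19.
The sequence repeats with period 40.
So t[4585] = t[1 + ((4585-1) mod 40)] = t[25] = 30.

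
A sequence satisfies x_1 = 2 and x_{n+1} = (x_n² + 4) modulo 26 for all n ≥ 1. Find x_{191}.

4

We have x_1 = 2; x_2 = 8; x_3 = 16; x_4 = 0; x_5 = 4; x_6 = 20; x_7 = 14; x_8 = 18; x_9 = 16.
Since x_9 = x_3 = 16, the sequence is eventually periodic: after a pre-period of length 2 it cycles with period 6.
For n ≥ 3, x_n depends only on (n - 3) mod 6. (191 - 3) mod 6 = 2, so x_{191} = x_5 = 4.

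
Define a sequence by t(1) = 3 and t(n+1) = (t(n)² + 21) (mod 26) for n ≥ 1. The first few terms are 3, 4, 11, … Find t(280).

Computing terms: t(1) = 3; t(2) = 4; t(3) = 11; t(4) = 12; t(5) = 9; t(6) = 24; t(7) = 25; t(8) = 22; t(9) = 11.
Since t(9) = t(3) = 11, the sequence is eventually periodic: after a pre-period of length 2 it cycles with period 6.
For n ≥ 3, t(n) depends only on (n - 3) mod 6. (280 - 3) mod 6 = 1, so t(280) = t(4) = 12.

12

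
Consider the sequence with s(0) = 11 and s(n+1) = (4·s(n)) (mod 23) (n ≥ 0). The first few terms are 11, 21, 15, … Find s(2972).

s(0) = 11, s(1) = 21, s(2) = 15, s(3) = 14, s(4) = 10, s(5) = 17, s(6) = 22, s(7) = 19, s(8) = 7, s(9) = 5, s(10) = 20, s(11) = 11.
The sequence repeats with period 11.
So s(2972) = s(0 + ((2972-0) mod 11)) = s(2) = 15.

15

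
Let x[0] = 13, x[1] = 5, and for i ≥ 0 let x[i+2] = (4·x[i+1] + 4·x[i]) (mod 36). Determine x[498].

24

Listing terms: x[0] = 13, x[1] = 5, x[2] = 0, x[3] = 20, x[4] = 8, x[5] = 4, x[6] = 12, x[7] = 28, x[8] = 16, x[9] = 32, x[10] = 12, x[11] = 32, x[12] = 32, x[13] = 4, x[14] = 0, x[15] = 16, x[16] = 28, x[17] = 32, x[18] = 24, x[19] = 8, x[20] = 20, x[21] = 4, x[22] = 24, x[23] = 4, x[24] = 4, x[25] = 32, x[26] = 0, x[27] = 20.
Since (x[26], x[27]) = (x[2], x[3]) = (0, 20) (two consecutive terms determine the rest), the sequence is eventually periodic: after a pre-period of length 2 it cycles with period 24.
For i ≥ 2, x[i] depends only on (i - 2) mod 24. (498 - 2) mod 24 = 16, so x[498] = x[18] = 24.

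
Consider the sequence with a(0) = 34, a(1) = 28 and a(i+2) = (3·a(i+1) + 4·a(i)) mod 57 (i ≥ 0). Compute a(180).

34

We have a(0) = 34; a(1) = 28; a(2) = 49; a(3) = 31; a(4) = 4; a(5) = 22; a(6) = 25; a(7) = 49; a(8) = 19; a(9) = 25; a(10) = 37; a(11) = 40; a(12) = 40; a(13) = 52; a(14) = 31; a(15) = 16; a(16) = 1; a(17) = 10; a(18) = 34; a(19) = 28.
Since (a(18), a(19)) = (a(0), a(1)) = (34, 28) (two consecutive terms determine the rest), the sequence is periodic with period 18.
So a(180) = a(0 + ((180-0) mod 18)) = a(0) = 34.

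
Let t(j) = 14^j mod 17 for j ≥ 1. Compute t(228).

Computing terms: t(1) = 14, t(2) = 9, t(3) = 7, t(4) = 13, t(5) = 12, t(6) = 15, t(7) = 6, t(8) = 16, t(9) = 3, t(10) = 8, t(11) = 10, t(12) = 4, t(13) = 5, t(14) = 2, t(15) = 11, t(16) = 1, t(17) = 14.
Since t(17) = t(1) = 14, the sequence is periodic with period 16.
(228 - 1) mod 16 = 3, so t(228) = t(4) = 13.

13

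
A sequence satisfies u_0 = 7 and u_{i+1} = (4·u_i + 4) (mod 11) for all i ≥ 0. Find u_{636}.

10

We have u_0 = 7,  u_1 = 10,  u_2 = 0,  u_3 = 4,  u_4 = 9,  u_5 = 7.
Since u_5 = u_0 = 7, the sequence is periodic with period 5.
(636 - 0) mod 5 = 1, so u_{636} = u_1 = 10.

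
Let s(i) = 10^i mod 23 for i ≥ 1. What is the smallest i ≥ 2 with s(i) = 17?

s(1) = 10, s(2) = 8, s(3) = 11, s(4) = 18, s(5) = 19, s(6) = 6, s(7) = 14, s(8) = 2, s(9) = 20, s(10) = 16, s(11) = 22, s(12) = 13, s(13) = 15, s(14) = 12, s(15) = 5, s(16) = 4, s(17) = 17, s(18) = 9, s(19) = 21, s(20) = 3, s(21) = 7, s(22) = 1, s(23) = 10.
Since s(23) = s(1) = 10, the sequence is periodic with period 22.
The value 17 first appears (with i ≥ 2) at s(17).

17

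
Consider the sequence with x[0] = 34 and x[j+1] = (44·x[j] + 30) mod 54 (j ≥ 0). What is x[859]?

Listing terms: x[0] = 34, x[1] = 14, x[2] = 52, x[3] = 50, x[4] = 16, x[5] = 32, x[6] = 34.
Since x[6] = x[0] = 34, the sequence is periodic with period 6.
(859 - 0) mod 6 = 1, so x[859] = x[1] = 14.

14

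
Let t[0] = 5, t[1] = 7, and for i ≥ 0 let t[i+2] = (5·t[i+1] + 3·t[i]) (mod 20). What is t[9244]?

5

t[0] = 5,  t[1] = 7,  t[2] = 10,  t[3] = 11,  t[4] = 5,  t[5] = 18,  t[6] = 5,  t[7] = 19,  t[8] = 10,  t[9] = 7,  t[10] = 5,  t[11] = 6,  t[12] = 5,  t[13] = 3,  t[14] = 10,  t[15] = 19,  t[16] = 5,  t[17] = 2,  t[18] = 5,  t[19] = 11,  t[20] = 10,  t[21] = 3,  t[22] = 5,  t[23] = 14,  t[24] = 5,  t[25] = 7.
Since (t[24], t[25]) = (t[0], t[1]) = (5, 7) (two consecutive terms determine the rest), the sequence is periodic with period 24.
So t[9244] = t[0 + ((9244-0) mod 24)] = t[4] = 5.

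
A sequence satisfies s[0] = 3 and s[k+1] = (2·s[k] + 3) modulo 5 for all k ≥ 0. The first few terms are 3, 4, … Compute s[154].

Computing terms: s[0] = 3, s[1] = 4, s[2] = 1, s[3] = 0, s[4] = 3.
Since s[4] = s[0] = 3, the sequence is periodic with period 4.
(154 - 0) mod 4 = 2, so s[154] = s[2] = 1.

1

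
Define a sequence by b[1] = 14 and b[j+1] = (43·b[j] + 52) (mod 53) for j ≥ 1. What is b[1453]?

Computing terms: b[1] = 14, b[2] = 18, b[3] = 31, b[4] = 7, b[5] = 35, b[6] = 20, b[7] = 11, b[8] = 48, b[9] = 49, b[10] = 39, b[11] = 33, b[12] = 40, b[13] = 23, b[14] = 34, b[15] = 30, b[16] = 17, b[17] = 41, b[18] = 13, b[19] = 28, b[20] = 37, b[21] = 0, b[22] = 52, b[23] = 9, b[24] = 15, b[25] = 8, b[26] = 25, b[27] = 14.
The sequence repeats with period 26.
So b[1453] = b[1 + ((1453-1) mod 26)] = b[23] = 9.

9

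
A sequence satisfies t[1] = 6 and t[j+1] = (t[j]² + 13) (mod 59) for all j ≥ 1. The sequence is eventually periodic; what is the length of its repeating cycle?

Listing terms: t[1] = 6, t[2] = 49, t[3] = 54, t[4] = 38, t[5] = 41, t[6] = 42, t[7] = 7, t[8] = 3, t[9] = 22, t[10] = 25, t[11] = 48, t[12] = 16, t[13] = 33, t[14] = 40, t[15] = 20, t[16] = 0, t[17] = 13, t[18] = 5, t[19] = 38.
Since t[19] = t[4] = 38, the sequence is eventually periodic: after a pre-period of length 3 it cycles with period 15.

15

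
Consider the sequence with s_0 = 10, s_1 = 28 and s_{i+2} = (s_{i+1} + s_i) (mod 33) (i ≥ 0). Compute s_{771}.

s_0 = 10,  s_1 = 28,  s_2 = 5,  s_3 = 0,  s_4 = 5,  s_5 = 5,  s_6 = 10,  s_7 = 15,  s_8 = 25,  s_9 = 7,  s_{10} = 32,  s_{11} = 6,  s_{12} = 5,  s_{13} = 11,  s_{14} = 16,  s_{15} = 27,  s_{16} = 10,  s_{17} = 4,  s_{18} = 14,  s_{19} = 18,  s_{20} = 32,  s_{21} = 17,  s_{22} = 16,  s_{23} = 0,  s_{24} = 16,  s_{25} = 16,  s_{26} = 32,  s_{27} = 15,  s_{28} = 14,  s_{29} = 29,  s_{30} = 10,  s_{31} = 6,  s_{32} = 16,  s_{33} = 22,  s_{34} = 5,  s_{35} = 27,  s_{36} = 32,  s_{37} = 26,  s_{38} = 25,  s_{39} = 18,  s_{40} = 10,  s_{41} = 28.
Since (s_{40}, s_{41}) = (s_0, s_1) = (10, 28) (two consecutive terms determine the rest), the sequence is periodic with period 40.
So s_{771} = s_{0 + ((771-0) mod 40)} = s_{11} = 6.

6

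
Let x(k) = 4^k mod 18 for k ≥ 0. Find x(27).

10

Listing terms: x(0) = 1, x(1) = 4, x(2) = 16, x(3) = 10, x(4) = 4.
Since x(4) = x(1) = 4, the sequence is eventually periodic: after a pre-period of length 1 it cycles with period 3.
For k ≥ 1, x(k) depends only on (k - 1) mod 3. (27 - 1) mod 3 = 2, so x(27) = x(3) = 10.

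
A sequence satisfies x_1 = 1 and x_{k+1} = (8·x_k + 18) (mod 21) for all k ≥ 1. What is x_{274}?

8

Listing terms: x_1 = 1,  x_2 = 5,  x_3 = 16,  x_4 = 20,  x_5 = 10,  x_6 = 14,  x_7 = 4,  x_8 = 8,  x_9 = 19,  x_{10} = 2,  x_{11} = 13,  x_{12} = 17,  x_{13} = 7,  x_{14} = 11,  x_{15} = 1.
The sequence repeats with period 14.
(274 - 1) mod 14 = 7, so x_{274} = x_8 = 8.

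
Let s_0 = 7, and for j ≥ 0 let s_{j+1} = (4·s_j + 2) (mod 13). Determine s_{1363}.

s_0 = 7,  s_1 = 4,  s_2 = 5,  s_3 = 9,  s_4 = 12,  s_5 = 11,  s_6 = 7.
Since s_6 = s_0 = 7, the sequence is periodic with period 6.
So s_{1363} = s_{0 + ((1363-0) mod 6)} = s_1 = 4.

4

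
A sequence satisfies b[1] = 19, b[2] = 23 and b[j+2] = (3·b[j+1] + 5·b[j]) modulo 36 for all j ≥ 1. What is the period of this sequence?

12

Listing terms: b[1] = 19,  b[2] = 23,  b[3] = 20,  b[4] = 31,  b[5] = 13,  b[6] = 14,  b[7] = 35,  b[8] = 31,  b[9] = 16,  b[10] = 23,  b[11] = 5,  b[12] = 22,  b[13] = 19,  b[14] = 23.
Since (b[13], b[14]) = (b[1], b[2]) = (19, 23) (two consecutive terms determine the rest), the sequence is periodic with period 12.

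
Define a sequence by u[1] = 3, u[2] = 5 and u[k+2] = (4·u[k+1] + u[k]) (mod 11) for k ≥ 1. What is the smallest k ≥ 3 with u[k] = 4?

5

We have u[1] = 3, u[2] = 5, u[3] = 1, u[4] = 9, u[5] = 4, u[6] = 3, u[7] = 5.
The sequence repeats with period 5.
The value 4 first appears (with k ≥ 3) at u[5].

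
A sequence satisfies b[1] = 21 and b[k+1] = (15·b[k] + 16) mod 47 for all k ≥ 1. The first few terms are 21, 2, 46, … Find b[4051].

46

b[1] = 21; b[2] = 2; b[3] = 46; b[4] = 1; b[5] = 31; b[6] = 11; b[7] = 40; b[8] = 5; b[9] = 44; b[10] = 18; b[11] = 4; b[12] = 29; b[13] = 28; b[14] = 13; b[15] = 23; b[16] = 32; b[17] = 26; b[18] = 30; b[19] = 43; b[20] = 3; b[21] = 14; b[22] = 38; b[23] = 22; b[24] = 17; b[25] = 36; b[26] = 39; b[27] = 37; b[28] = 7; b[29] = 27; b[30] = 45; b[31] = 33; b[32] = 41; b[33] = 20; b[34] = 34; b[35] = 9; b[36] = 10; b[37] = 25; b[38] = 15; b[39] = 6; b[40] = 12; b[41] = 8; b[42] = 42; b[43] = 35; b[44] = 24; b[45] = 0; b[46] = 16; b[47] = 21.
The sequence repeats with period 46.
(4051 - 1) mod 46 = 2, so b[4051] = b[3] = 46.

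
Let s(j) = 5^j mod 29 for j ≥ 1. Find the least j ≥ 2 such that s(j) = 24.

Listing terms: s(1) = 5, s(2) = 25, s(3) = 9, s(4) = 16, s(5) = 22, s(6) = 23, s(7) = 28, s(8) = 24, s(9) = 4, s(10) = 20, s(11) = 13, s(12) = 7, s(13) = 6, s(14) = 1, s(15) = 5.
Since s(15) = s(1) = 5, the sequence is periodic with period 14.
The value 24 first appears (with j ≥ 2) at s(8).

8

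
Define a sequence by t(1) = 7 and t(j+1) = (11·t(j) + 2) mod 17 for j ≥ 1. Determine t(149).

15

Listing terms: t(1) = 7; t(2) = 11; t(3) = 4; t(4) = 12; t(5) = 15; t(6) = 14; t(7) = 3; t(8) = 1; t(9) = 13; t(10) = 9; t(11) = 16; t(12) = 8; t(13) = 5; t(14) = 6; t(15) = 0; t(16) = 2; t(17) = 7.
Since t(17) = t(1) = 7, the sequence is periodic with period 16.
So t(149) = t(1 + ((149-1) mod 16)) = t(5) = 15.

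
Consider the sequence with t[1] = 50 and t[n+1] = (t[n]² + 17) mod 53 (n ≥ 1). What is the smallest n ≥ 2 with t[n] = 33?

4

Computing terms: t[1] = 50,  t[2] = 26,  t[3] = 4,  t[4] = 33,  t[5] = 46,  t[6] = 13,  t[7] = 27,  t[8] = 4.
Since t[8] = t[3] = 4, the sequence is eventually periodic: after a pre-period of length 2 it cycles with period 5.
The value 33 first appears (with n ≥ 2) at t[4].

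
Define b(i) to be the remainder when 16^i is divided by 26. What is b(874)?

We have b(0) = 1, b(1) = 16, b(2) = 22, b(3) = 14, b(4) = 16.
Since b(4) = b(1) = 16, the sequence is eventually periodic: after a pre-period of length 1 it cycles with period 3.
For i ≥ 1, b(i) depends only on (i - 1) mod 3. (874 - 1) mod 3 = 0, so b(874) = b(1) = 16.

16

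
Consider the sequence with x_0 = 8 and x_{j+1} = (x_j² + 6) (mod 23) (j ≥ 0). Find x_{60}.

8

Listing terms: x_0 = 8,  x_1 = 1,  x_2 = 7,  x_3 = 9,  x_4 = 18,  x_5 = 8.
Since x_5 = x_0 = 8, the sequence is periodic with period 5.
So x_{60} = x_{0 + ((60-0) mod 5)} = x_0 = 8.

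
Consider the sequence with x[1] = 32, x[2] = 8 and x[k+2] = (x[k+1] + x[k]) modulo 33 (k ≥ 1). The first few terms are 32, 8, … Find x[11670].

Listing terms: x[1] = 32; x[2] = 8; x[3] = 7; x[4] = 15; x[5] = 22; x[6] = 4; x[7] = 26; x[8] = 30; x[9] = 23; x[10] = 20; x[11] = 10; x[12] = 30; x[13] = 7; x[14] = 4; x[15] = 11; x[16] = 15; x[17] = 26; x[18] = 8; x[19] = 1; x[20] = 9; x[21] = 10; x[22] = 19; x[23] = 29; x[24] = 15; x[25] = 11; x[26] = 26; x[27] = 4; x[28] = 30; x[29] = 1; x[30] = 31; x[31] = 32; x[32] = 30; x[33] = 29; x[34] = 26; x[35] = 22; x[36] = 15; x[37] = 4; x[38] = 19; x[39] = 23; x[40] = 9; x[41] = 32; x[42] = 8.
Since (x[41], x[42]) = (x[1], x[2]) = (32, 8) (two consecutive terms determine the rest), the sequence is periodic with period 40.
So x[11670] = x[1 + ((11670-1) mod 40)] = x[30] = 31.

31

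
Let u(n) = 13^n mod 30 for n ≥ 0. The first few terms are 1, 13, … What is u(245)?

Computing terms: u(0) = 1, u(1) = 13, u(2) = 19, u(3) = 7, u(4) = 1.
The sequence repeats with period 4.
(245 - 0) mod 4 = 1, so u(245) = u(1) = 13.

13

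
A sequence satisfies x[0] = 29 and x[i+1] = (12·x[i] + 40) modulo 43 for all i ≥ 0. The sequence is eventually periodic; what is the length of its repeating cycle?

42

We have x[0] = 29, x[1] = 1, x[2] = 9, x[3] = 19, x[4] = 10, x[5] = 31, x[6] = 25, x[7] = 39, x[8] = 35, x[9] = 30, x[10] = 13, x[11] = 24, x[12] = 27, x[13] = 20, x[14] = 22, x[15] = 3, x[16] = 33, x[17] = 6, x[18] = 26, x[19] = 8, x[20] = 7, x[21] = 38, x[22] = 23, x[23] = 15, x[24] = 5, x[25] = 14, x[26] = 36, x[27] = 42, x[28] = 28, x[29] = 32, x[30] = 37, x[31] = 11, x[32] = 0, x[33] = 40, x[34] = 4, x[35] = 2, x[36] = 21, x[37] = 34, x[38] = 18, x[39] = 41, x[40] = 16, x[41] = 17, x[42] = 29.
Since x[42] = x[0] = 29, the sequence is periodic with period 42.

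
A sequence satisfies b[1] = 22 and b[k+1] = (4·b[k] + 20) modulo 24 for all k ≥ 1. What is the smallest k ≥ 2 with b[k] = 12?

Computing terms: b[1] = 22; b[2] = 12; b[3] = 20; b[4] = 4; b[5] = 12.
Since b[5] = b[2] = 12, the sequence is eventually periodic: after a pre-period of length 1 it cycles with period 3.
The value 12 first appears (with k ≥ 2) at b[2].

2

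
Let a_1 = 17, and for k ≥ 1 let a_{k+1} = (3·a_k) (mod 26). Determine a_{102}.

We have a_1 = 17,  a_2 = 25,  a_3 = 23,  a_4 = 17.
Since a_4 = a_1 = 17, the sequence is periodic with period 3.
So a_{102} = a_{1 + ((102-1) mod 3)} = a_3 = 23.

23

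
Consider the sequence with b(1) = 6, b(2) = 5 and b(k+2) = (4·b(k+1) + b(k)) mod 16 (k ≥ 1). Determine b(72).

Listing terms: b(1) = 6,  b(2) = 5,  b(3) = 10,  b(4) = 13,  b(5) = 14,  b(6) = 5,  b(7) = 2,  b(8) = 13,  b(9) = 6,  b(10) = 5.
The sequence repeats with period 8.
(72 - 1) mod 8 = 7, so b(72) = b(8) = 13.

13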